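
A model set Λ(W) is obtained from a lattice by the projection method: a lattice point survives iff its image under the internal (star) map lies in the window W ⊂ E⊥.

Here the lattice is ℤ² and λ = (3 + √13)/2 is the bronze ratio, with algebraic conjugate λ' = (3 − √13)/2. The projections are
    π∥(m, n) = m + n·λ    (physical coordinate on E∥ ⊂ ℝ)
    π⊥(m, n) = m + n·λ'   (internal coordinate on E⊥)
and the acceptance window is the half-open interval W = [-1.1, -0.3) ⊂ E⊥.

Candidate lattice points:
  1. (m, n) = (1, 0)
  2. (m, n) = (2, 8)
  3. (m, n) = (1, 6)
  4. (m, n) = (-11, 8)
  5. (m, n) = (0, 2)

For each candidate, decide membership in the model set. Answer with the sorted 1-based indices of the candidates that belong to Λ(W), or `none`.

Numerically λ ≈ 3.30278 and λ' = −1/λ ≈ -0.30278.
[1] lift (1,0): star map gives 1.00000; window check -1.1 ≤ 1.00000 < -0.3 is false → out
[2] lift (2,8): star map gives -0.42221; window check -1.1 ≤ -0.42221 < -0.3 is true → IN Λ
[3] lift (1,6): star map gives -0.81665; window check -1.1 ≤ -0.81665 < -0.3 is true → IN Λ
[4] lift (-11,8): star map gives -13.42221; window check -1.1 ≤ -13.42221 < -0.3 is false → out
[5] lift (0,2): star map gives -0.60555; window check -1.1 ≤ -0.60555 < -0.3 is true → IN Λ

2, 3, 5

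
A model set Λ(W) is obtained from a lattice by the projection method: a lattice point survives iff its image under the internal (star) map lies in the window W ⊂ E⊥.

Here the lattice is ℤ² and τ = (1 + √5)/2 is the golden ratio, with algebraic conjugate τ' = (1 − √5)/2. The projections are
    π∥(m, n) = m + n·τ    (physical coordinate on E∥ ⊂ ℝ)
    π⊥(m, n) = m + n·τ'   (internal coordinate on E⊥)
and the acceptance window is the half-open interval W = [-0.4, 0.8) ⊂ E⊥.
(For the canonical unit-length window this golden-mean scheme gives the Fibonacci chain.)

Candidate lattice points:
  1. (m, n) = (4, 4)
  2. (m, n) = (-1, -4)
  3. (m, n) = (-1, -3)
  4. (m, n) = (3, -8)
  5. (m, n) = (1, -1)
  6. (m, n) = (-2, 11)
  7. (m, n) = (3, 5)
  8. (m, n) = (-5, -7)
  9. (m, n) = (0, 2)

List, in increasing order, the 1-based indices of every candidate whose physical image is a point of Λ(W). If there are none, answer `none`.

τ' = (1−√5)/2 ≈ -0.6180.
candidate 1: (m,n)=(4,4) → π∥ = 4+4·τ ≈ 10.4721, π⊥ = 4+4·τ' ≈ 1.5279 ∉ [-0.4, 0.8) ⇒ out
candidate 2: (m,n)=(-1,-4) → π∥ = -1-4·τ ≈ -7.4721, π⊥ = -1-4·τ' ≈ 1.4721 ∉ [-0.4, 0.8) ⇒ out
candidate 3: (m,n)=(-1,-3) → π∥ = -1-3·τ ≈ -5.8541, π⊥ = -1-3·τ' ≈ 0.8541 ∉ [-0.4, 0.8) ⇒ out
candidate 4: (m,n)=(3,-8) → π∥ = 3-8·τ ≈ -9.9443, π⊥ = 3-8·τ' ≈ 7.9443 ∉ [-0.4, 0.8) ⇒ out
candidate 5: (m,n)=(1,-1) → π∥ = 1-1·τ ≈ -0.6180, π⊥ = 1-1·τ' ≈ 1.6180 ∉ [-0.4, 0.8) ⇒ out
candidate 6: (m,n)=(-2,11) → π∥ = -2+11·τ ≈ 15.7984, π⊥ = -2+11·τ' ≈ -8.7984 ∉ [-0.4, 0.8) ⇒ out
candidate 7: (m,n)=(3,5) → π∥ = 3+5·τ ≈ 11.0902, π⊥ = 3+5·τ' ≈ -0.0902 ∈ [-0.4, 0.8) ⇒ IN Λ
candidate 8: (m,n)=(-5,-7) → π∥ = -5-7·τ ≈ -16.3262, π⊥ = -5-7·τ' ≈ -0.6738 ∉ [-0.4, 0.8) ⇒ out
candidate 9: (m,n)=(0,2) → π∥ = 0+2·τ ≈ 3.2361, π⊥ = 0+2·τ' ≈ -1.2361 ∉ [-0.4, 0.8) ⇒ out

7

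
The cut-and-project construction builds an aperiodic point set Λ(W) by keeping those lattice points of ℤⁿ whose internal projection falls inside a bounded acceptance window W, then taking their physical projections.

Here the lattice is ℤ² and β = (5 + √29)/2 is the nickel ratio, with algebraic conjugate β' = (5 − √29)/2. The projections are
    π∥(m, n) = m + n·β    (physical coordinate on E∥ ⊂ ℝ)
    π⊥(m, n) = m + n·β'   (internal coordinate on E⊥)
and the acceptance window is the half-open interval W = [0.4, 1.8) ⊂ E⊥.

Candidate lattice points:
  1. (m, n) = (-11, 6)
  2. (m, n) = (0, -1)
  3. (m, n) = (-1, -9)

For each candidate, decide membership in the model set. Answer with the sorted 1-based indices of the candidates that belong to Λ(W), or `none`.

3

Compute β' = (5−√29)/2 = -0.19258, so π⊥(m,n) = m -0.19258·n.
#1 (-11,6): internal coord -11 + (6)·β' = -12.15549; -12.15549 ∉ [0.4, 1.8) → out
#2 (0,-1): internal coord 0 + (-1)·β' = +0.19258; +0.19258 ∉ [0.4, 1.8) → out
#3 (-1,-9): internal coord -1 + (-9)·β' = +0.73324; +0.73324 ∈ [0.4, 1.8) → IN Λ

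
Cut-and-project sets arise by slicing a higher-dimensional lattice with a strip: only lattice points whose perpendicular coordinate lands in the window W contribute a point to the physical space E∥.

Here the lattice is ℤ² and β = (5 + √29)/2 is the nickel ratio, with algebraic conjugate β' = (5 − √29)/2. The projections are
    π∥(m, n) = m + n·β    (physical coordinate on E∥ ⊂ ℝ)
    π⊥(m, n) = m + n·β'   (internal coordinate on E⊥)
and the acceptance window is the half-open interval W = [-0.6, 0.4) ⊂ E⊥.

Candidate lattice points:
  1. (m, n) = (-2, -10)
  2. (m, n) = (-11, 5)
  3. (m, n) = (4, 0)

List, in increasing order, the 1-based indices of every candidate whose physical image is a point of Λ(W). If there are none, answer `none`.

Numerically β ≈ 5.1926 and β' = −1/β ≈ -0.1926.
#1 (-2,-10): internal coord -2 + (-10)·β' = -0.0742; -0.0742 ∈ [-0.6, 0.4) → IN Λ
#2 (-11,5): internal coord -11 + (5)·β' = -11.9629; -11.9629 ∉ [-0.6, 0.4) → out
#3 (4,0): internal coord 4 + (0)·β' = +4.0000; +4.0000 ∉ [-0.6, 0.4) → out

1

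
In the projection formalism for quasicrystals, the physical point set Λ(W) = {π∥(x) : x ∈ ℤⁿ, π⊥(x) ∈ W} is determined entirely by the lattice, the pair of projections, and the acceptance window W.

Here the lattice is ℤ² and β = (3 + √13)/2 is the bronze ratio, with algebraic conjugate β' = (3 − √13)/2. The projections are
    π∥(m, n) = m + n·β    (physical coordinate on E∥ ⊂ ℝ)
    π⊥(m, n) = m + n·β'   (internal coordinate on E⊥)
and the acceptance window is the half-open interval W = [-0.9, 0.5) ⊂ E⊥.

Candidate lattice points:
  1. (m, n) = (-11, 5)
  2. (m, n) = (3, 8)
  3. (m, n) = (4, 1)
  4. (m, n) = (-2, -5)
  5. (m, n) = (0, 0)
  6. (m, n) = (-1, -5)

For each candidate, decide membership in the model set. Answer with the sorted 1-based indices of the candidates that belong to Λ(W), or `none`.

β' = (3−√13)/2 ≈ -0.30278.
[1] lift (-11,5): star map gives -12.51388; window check -0.9 ≤ -12.51388 < 0.5 is false → out
[2] lift (3,8): star map gives 0.57779; window check -0.9 ≤ 0.57779 < 0.5 is false → out
[3] lift (4,1): star map gives 3.69722; window check -0.9 ≤ 3.69722 < 0.5 is false → out
[4] lift (-2,-5): star map gives -0.48612; window check -0.9 ≤ -0.48612 < 0.5 is true → IN Λ
[5] lift (0,0): star map gives 0.00000; window check -0.9 ≤ 0.00000 < 0.5 is true → IN Λ
[6] lift (-1,-5): star map gives 0.51388; window check -0.9 ≤ 0.51388 < 0.5 is false → out

4, 5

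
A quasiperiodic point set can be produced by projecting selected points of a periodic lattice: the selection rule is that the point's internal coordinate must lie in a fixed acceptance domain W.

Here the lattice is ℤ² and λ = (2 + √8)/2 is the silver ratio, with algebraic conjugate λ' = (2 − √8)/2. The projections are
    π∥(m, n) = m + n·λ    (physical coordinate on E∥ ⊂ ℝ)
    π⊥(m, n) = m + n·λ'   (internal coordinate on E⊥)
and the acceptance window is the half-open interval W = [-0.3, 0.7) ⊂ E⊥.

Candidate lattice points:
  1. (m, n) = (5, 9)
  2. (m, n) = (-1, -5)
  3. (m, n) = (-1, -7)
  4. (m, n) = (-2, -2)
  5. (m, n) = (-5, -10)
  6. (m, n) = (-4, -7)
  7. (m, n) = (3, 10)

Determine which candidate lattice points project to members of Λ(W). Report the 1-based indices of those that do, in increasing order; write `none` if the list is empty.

Compute λ' = (2−√8)/2 = -0.414214, so π⊥(m,n) = m -0.414214·n.
candidate 1: (m,n)=(5,9) → π∥ = 5+9·λ ≈ 26.727922, π⊥ = 5+9·λ' ≈ 1.272078 ∉ [-0.3, 0.7) ⇒ out
candidate 2: (m,n)=(-1,-5) → π∥ = -1-5·λ ≈ -13.071068, π⊥ = -1-5·λ' ≈ 1.071068 ∉ [-0.3, 0.7) ⇒ out
candidate 3: (m,n)=(-1,-7) → π∥ = -1-7·λ ≈ -17.899495, π⊥ = -1-7·λ' ≈ 1.899495 ∉ [-0.3, 0.7) ⇒ out
candidate 4: (m,n)=(-2,-2) → π∥ = -2-2·λ ≈ -6.828427, π⊥ = -2-2·λ' ≈ -1.171573 ∉ [-0.3, 0.7) ⇒ out
candidate 5: (m,n)=(-5,-10) → π∥ = -5-10·λ ≈ -29.142136, π⊥ = -5-10·λ' ≈ -0.857864 ∉ [-0.3, 0.7) ⇒ out
candidate 6: (m,n)=(-4,-7) → π∥ = -4-7·λ ≈ -20.899495, π⊥ = -4-7·λ' ≈ -1.100505 ∉ [-0.3, 0.7) ⇒ out
candidate 7: (m,n)=(3,10) → π∥ = 3+10·λ ≈ 27.142136, π⊥ = 3+10·λ' ≈ -1.142136 ∉ [-0.3, 0.7) ⇒ out

none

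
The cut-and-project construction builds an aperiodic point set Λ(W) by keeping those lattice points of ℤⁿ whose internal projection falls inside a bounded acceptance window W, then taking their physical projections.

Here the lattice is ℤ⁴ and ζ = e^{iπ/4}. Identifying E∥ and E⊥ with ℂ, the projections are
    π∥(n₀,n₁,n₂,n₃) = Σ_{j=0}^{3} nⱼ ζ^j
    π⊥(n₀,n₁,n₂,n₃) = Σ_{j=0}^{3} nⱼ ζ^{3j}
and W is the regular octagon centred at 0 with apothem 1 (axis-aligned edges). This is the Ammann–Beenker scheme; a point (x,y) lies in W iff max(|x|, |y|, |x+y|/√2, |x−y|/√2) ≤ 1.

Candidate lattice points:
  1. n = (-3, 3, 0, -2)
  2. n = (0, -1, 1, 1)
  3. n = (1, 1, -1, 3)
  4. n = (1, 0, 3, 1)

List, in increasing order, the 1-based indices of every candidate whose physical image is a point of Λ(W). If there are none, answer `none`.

With ζ = e^{iπ/4} the internal vectors are ζ^0,ζ^3,ζ^6,ζ^9.
candidate 1: n = (-3, 3, 0, -2) → π⊥ ≈ (-6.535534, +0.707107); max(|x|,|y|,|x±y|/√2) = 6.535534 > 1 ⇒ ∉ W
candidate 2: n = (0, -1, 1, 1) → π⊥ ≈ (+1.414214, -1.000000); max(|x|,|y|,|x±y|/√2) = 1.707107 > 1 ⇒ ∉ W
candidate 3: n = (1, 1, -1, 3) → π⊥ ≈ (+2.414214, +3.828427); max(|x|,|y|,|x±y|/√2) = 4.414214 > 1 ⇒ ∉ W
candidate 4: n = (1, 0, 3, 1) → π⊥ ≈ (+1.707107, -2.292893); max(|x|,|y|,|x±y|/√2) = 2.828427 > 1 ⇒ ∉ W

none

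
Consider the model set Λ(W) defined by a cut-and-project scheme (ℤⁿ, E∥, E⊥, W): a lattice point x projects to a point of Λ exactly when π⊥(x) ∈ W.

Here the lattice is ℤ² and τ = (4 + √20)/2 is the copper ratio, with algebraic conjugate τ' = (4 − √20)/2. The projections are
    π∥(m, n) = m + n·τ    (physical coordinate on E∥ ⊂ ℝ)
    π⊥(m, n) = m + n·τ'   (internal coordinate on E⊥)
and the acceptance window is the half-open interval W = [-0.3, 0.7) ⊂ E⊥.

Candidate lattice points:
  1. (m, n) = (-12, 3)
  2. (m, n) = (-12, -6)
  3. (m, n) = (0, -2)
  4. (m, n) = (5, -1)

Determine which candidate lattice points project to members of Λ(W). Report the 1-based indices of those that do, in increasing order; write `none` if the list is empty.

3

Compute τ' = (4−√20)/2 = -0.2361, so π⊥(m,n) = m -0.2361·n.
candidate 1: (m,n)=(-12,3) → π∥ = -12+3·τ ≈ 0.7082, π⊥ = -12+3·τ' ≈ -12.7082 ∉ [-0.3, 0.7) ⇒ out
candidate 2: (m,n)=(-12,-6) → π∥ = -12-6·τ ≈ -37.4164, π⊥ = -12-6·τ' ≈ -10.5836 ∉ [-0.3, 0.7) ⇒ out
candidate 3: (m,n)=(0,-2) → π∥ = 0-2·τ ≈ -8.4721, π⊥ = 0-2·τ' ≈ 0.4721 ∈ [-0.3, 0.7) ⇒ IN Λ
candidate 4: (m,n)=(5,-1) → π∥ = 5-1·τ ≈ 0.7639, π⊥ = 5-1·τ' ≈ 5.2361 ∉ [-0.3, 0.7) ⇒ out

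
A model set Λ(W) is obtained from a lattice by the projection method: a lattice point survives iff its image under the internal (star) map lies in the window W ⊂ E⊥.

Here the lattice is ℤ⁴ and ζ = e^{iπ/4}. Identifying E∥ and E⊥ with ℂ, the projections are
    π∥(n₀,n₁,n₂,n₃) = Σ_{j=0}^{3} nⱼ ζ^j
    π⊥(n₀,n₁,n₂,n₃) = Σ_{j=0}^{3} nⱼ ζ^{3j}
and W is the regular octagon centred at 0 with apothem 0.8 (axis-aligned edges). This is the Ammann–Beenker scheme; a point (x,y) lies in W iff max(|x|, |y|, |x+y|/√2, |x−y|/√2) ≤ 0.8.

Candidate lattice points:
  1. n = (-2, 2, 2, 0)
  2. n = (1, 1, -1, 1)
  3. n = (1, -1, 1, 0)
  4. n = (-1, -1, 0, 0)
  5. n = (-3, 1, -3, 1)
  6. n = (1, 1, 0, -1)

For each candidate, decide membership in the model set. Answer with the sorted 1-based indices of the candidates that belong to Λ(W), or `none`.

4, 6

With ζ = e^{iπ/4} the internal vectors are ζ^0,ζ^3,ζ^6,ζ^9.
candidate 1: n = (-2, 2, 2, 0) → π⊥ ≈ (-3.41421, -0.58579); max(|x|,|y|,|x±y|/√2) = 3.41421 > 0.8 ⇒ ∉ W
candidate 2: n = (1, 1, -1, 1) → π⊥ ≈ (+1.00000, +2.41421); max(|x|,|y|,|x±y|/√2) = 2.41421 > 0.8 ⇒ ∉ W
candidate 3: n = (1, -1, 1, 0) → π⊥ ≈ (+1.70711, -1.70711); max(|x|,|y|,|x±y|/√2) = 2.41421 > 0.8 ⇒ ∉ W
candidate 4: n = (-1, -1, 0, 0) → π⊥ ≈ (-0.29289, -0.70711); max(|x|,|y|,|x±y|/√2) = 0.70711 ≤ 0.8 ⇒ ∈ W
candidate 5: n = (-3, 1, -3, 1) → π⊥ ≈ (-3.00000, +4.41421); max(|x|,|y|,|x±y|/√2) = 5.24264 > 0.8 ⇒ ∉ W
candidate 6: n = (1, 1, 0, -1) → π⊥ ≈ (-0.41421, +0.00000); max(|x|,|y|,|x±y|/√2) = 0.41421 ≤ 0.8 ⇒ ∈ W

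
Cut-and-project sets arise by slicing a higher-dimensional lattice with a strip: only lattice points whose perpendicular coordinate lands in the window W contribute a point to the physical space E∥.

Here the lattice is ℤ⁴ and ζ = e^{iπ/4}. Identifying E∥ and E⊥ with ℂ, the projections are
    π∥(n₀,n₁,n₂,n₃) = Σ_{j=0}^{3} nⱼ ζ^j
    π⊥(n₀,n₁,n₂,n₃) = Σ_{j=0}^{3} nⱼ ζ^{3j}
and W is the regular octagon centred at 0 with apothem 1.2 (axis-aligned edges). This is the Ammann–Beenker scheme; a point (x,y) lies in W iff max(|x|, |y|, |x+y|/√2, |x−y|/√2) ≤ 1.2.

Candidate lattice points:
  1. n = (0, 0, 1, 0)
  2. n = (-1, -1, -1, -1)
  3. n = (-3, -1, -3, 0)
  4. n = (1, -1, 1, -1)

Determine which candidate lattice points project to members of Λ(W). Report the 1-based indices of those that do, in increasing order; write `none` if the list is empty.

With ζ = e^{iπ/4} the internal vectors are ζ^0,ζ^3,ζ^6,ζ^9.
#1 (0, 0, 1, 0): internal (0.000000, -1.000000); octagon support 1.000000 vs apothem 1.2 → ∈ W
#2 (-1, -1, -1, -1): internal (-1.000000, -0.414214); octagon support 1.000000 vs apothem 1.2 → ∈ W
#3 (-3, -1, -3, 0): internal (-2.292893, 2.292893); octagon support 3.242641 vs apothem 1.2 → ∉ W
#4 (1, -1, 1, -1): internal (1.000000, -2.414214); octagon support 2.414214 vs apothem 1.2 → ∉ W

1, 2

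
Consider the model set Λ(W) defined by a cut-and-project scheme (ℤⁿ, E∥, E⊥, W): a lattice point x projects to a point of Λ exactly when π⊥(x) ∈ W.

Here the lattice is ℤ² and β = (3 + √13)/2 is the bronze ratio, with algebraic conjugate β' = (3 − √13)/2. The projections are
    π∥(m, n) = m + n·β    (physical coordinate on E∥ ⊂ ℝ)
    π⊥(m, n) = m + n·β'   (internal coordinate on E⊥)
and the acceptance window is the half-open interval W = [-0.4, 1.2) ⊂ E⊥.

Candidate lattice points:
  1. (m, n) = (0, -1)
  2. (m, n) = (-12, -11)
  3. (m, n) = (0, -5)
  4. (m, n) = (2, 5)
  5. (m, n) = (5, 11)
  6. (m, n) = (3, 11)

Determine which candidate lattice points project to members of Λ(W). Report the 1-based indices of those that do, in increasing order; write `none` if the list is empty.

Numerically β ≈ 3.30278 and β' = −1/β ≈ -0.30278.
[1] lift (0,-1): star map gives 0.30278; window check -0.4 ≤ 0.30278 < 1.2 is true → IN Λ
[2] lift (-12,-11): star map gives -8.66947; window check -0.4 ≤ -8.66947 < 1.2 is false → out
[3] lift (0,-5): star map gives 1.51388; window check -0.4 ≤ 1.51388 < 1.2 is false → out
[4] lift (2,5): star map gives 0.48612; window check -0.4 ≤ 0.48612 < 1.2 is true → IN Λ
[5] lift (5,11): star map gives 1.66947; window check -0.4 ≤ 1.66947 < 1.2 is false → out
[6] lift (3,11): star map gives -0.33053; window check -0.4 ≤ -0.33053 < 1.2 is true → IN Λ

1, 4, 6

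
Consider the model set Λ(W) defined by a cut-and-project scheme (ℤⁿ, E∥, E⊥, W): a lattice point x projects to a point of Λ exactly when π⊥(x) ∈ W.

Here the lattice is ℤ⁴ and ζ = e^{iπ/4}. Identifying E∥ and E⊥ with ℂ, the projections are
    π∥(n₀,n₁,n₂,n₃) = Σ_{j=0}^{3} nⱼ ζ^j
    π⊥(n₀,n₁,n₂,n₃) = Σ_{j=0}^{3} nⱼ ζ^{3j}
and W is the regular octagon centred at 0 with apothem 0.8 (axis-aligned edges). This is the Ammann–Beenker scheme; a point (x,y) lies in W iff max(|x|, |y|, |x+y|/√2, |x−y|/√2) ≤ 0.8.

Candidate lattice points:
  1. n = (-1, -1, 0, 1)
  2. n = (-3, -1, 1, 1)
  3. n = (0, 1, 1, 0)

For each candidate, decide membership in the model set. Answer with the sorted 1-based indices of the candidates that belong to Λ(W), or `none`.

Internal map: ζ^{3j} for j=0..3 gives (1,0), (−√2/2,√2/2), (0,−1), (√2/2,√2/2).
candidate 1: n = (-1, -1, 0, 1) → π⊥ ≈ (+0.4142, +0.0000); max(|x|,|y|,|x±y|/√2) = 0.4142 ≤ 0.8 ⇒ ∈ W
candidate 2: n = (-3, -1, 1, 1) → π⊥ ≈ (-1.5858, -1.0000); max(|x|,|y|,|x±y|/√2) = 1.8284 > 0.8 ⇒ ∉ W
candidate 3: n = (0, 1, 1, 0) → π⊥ ≈ (-0.7071, -0.2929); max(|x|,|y|,|x±y|/√2) = 0.7071 ≤ 0.8 ⇒ ∈ W

1, 3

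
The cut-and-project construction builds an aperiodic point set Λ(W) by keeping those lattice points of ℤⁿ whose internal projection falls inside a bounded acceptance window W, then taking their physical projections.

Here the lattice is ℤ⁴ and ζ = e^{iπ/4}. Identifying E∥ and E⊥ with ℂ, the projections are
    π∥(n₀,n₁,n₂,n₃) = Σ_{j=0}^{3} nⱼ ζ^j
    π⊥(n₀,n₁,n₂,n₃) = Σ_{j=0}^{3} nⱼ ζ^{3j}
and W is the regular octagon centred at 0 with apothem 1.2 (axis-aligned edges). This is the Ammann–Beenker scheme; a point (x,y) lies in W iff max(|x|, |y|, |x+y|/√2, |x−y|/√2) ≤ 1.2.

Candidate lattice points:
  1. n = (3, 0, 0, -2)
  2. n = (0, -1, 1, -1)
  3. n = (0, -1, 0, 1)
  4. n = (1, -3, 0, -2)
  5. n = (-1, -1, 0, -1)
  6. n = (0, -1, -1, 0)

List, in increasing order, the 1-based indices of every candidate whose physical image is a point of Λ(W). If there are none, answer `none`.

Internal map: ζ^{3j} for j=0..3 gives (1,0), (−√2/2,√2/2), (0,−1), (√2/2,√2/2).
candidate 1: n = (3, 0, 0, -2) → π⊥ ≈ (+1.5858, -1.4142); max(|x|,|y|,|x±y|/√2) = 2.1213 > 1.2 ⇒ ∉ W
candidate 2: n = (0, -1, 1, -1) → π⊥ ≈ (+0.0000, -2.4142); max(|x|,|y|,|x±y|/√2) = 2.4142 > 1.2 ⇒ ∉ W
candidate 3: n = (0, -1, 0, 1) → π⊥ ≈ (+1.4142, +0.0000); max(|x|,|y|,|x±y|/√2) = 1.4142 > 1.2 ⇒ ∉ W
candidate 4: n = (1, -3, 0, -2) → π⊥ ≈ (+1.7071, -3.5355); max(|x|,|y|,|x±y|/√2) = 3.7071 > 1.2 ⇒ ∉ W
candidate 5: n = (-1, -1, 0, -1) → π⊥ ≈ (-1.0000, -1.4142); max(|x|,|y|,|x±y|/√2) = 1.7071 > 1.2 ⇒ ∉ W
candidate 6: n = (0, -1, -1, 0) → π⊥ ≈ (+0.7071, +0.2929); max(|x|,|y|,|x±y|/√2) = 0.7071 ≤ 1.2 ⇒ ∈ W

6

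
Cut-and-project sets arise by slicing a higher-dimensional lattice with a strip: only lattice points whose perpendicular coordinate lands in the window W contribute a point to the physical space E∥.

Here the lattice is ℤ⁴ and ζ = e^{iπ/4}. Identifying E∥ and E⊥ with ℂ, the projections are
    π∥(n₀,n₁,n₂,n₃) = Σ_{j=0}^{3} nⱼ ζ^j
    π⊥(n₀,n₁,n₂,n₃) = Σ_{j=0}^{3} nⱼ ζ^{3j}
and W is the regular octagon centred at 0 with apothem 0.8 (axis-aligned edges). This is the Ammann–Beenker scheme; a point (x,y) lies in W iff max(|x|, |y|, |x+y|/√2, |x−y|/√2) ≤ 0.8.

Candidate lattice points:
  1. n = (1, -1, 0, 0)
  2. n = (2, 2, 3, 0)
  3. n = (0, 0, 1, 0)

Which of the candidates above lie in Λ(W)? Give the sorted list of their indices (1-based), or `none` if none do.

none

Internal map: ζ^{3j} for j=0..3 gives (1,0), (−√2/2,√2/2), (0,−1), (√2/2,√2/2).
#1 (1, -1, 0, 0): internal (1.70711, -0.70711); octagon support 1.70711 vs apothem 0.8 → ∉ W
#2 (2, 2, 3, 0): internal (0.58579, -1.58579); octagon support 1.58579 vs apothem 0.8 → ∉ W
#3 (0, 0, 1, 0): internal (0.00000, -1.00000); octagon support 1.00000 vs apothem 0.8 → ∉ W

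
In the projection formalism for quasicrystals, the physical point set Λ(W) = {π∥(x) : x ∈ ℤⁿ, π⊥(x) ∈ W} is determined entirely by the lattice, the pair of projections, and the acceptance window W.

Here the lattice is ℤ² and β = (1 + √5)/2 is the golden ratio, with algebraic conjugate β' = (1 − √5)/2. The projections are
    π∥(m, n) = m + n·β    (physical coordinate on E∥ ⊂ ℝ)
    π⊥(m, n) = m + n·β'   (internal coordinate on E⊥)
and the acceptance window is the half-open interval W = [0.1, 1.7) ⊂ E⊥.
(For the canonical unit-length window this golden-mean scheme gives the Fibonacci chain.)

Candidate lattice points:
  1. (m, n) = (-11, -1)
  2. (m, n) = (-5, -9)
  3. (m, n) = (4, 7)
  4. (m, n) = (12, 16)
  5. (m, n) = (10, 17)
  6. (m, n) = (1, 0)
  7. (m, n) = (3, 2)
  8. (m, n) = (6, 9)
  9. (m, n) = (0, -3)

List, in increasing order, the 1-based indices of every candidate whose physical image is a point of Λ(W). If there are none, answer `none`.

β' = (1−√5)/2 ≈ -0.618034.
candidate 1: (m,n)=(-11,-1) → π∥ = -11-1·β ≈ -12.618034, π⊥ = -11-1·β' ≈ -10.381966 ∉ [0.1, 1.7) ⇒ out
candidate 2: (m,n)=(-5,-9) → π∥ = -5-9·β ≈ -19.562306, π⊥ = -5-9·β' ≈ 0.562306 ∈ [0.1, 1.7) ⇒ IN Λ
candidate 3: (m,n)=(4,7) → π∥ = 4+7·β ≈ 15.326238, π⊥ = 4+7·β' ≈ -0.326238 ∉ [0.1, 1.7) ⇒ out
candidate 4: (m,n)=(12,16) → π∥ = 12+16·β ≈ 37.888544, π⊥ = 12+16·β' ≈ 2.111456 ∉ [0.1, 1.7) ⇒ out
candidate 5: (m,n)=(10,17) → π∥ = 10+17·β ≈ 37.506578, π⊥ = 10+17·β' ≈ -0.506578 ∉ [0.1, 1.7) ⇒ out
candidate 6: (m,n)=(1,0) → π∥ = 1+0·β ≈ 1.000000, π⊥ = 1+0·β' ≈ 1.000000 ∈ [0.1, 1.7) ⇒ IN Λ
candidate 7: (m,n)=(3,2) → π∥ = 3+2·β ≈ 6.236068, π⊥ = 3+2·β' ≈ 1.763932 ∉ [0.1, 1.7) ⇒ out
candidate 8: (m,n)=(6,9) → π∥ = 6+9·β ≈ 20.562306, π⊥ = 6+9·β' ≈ 0.437694 ∈ [0.1, 1.7) ⇒ IN Λ
candidate 9: (m,n)=(0,-3) → π∥ = 0-3·β ≈ -4.854102, π⊥ = 0-3·β' ≈ 1.854102 ∉ [0.1, 1.7) ⇒ out

2, 6, 8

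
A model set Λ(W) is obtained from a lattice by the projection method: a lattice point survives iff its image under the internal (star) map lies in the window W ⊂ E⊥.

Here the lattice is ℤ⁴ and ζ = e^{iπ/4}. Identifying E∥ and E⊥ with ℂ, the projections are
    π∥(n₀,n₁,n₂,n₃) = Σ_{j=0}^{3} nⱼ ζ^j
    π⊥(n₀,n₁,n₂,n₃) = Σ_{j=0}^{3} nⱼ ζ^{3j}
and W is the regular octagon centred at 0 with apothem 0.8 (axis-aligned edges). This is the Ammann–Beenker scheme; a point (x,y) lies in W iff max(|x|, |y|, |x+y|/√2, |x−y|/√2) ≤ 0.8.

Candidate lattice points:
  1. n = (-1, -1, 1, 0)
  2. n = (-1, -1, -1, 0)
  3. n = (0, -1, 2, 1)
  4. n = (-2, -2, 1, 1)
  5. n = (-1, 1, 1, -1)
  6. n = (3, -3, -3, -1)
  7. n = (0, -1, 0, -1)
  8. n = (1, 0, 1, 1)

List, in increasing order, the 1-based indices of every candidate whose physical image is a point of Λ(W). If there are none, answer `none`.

With ζ = e^{iπ/4} the internal vectors are ζ^0,ζ^3,ζ^6,ζ^9.
candidate 1: n = (-1, -1, 1, 0) → π⊥ ≈ (-0.29289, -1.70711); max(|x|,|y|,|x±y|/√2) = 1.70711 > 0.8 ⇒ ∉ W
candidate 2: n = (-1, -1, -1, 0) → π⊥ ≈ (-0.29289, +0.29289); max(|x|,|y|,|x±y|/√2) = 0.41421 ≤ 0.8 ⇒ ∈ W
candidate 3: n = (0, -1, 2, 1) → π⊥ ≈ (+1.41421, -2.00000); max(|x|,|y|,|x±y|/√2) = 2.41421 > 0.8 ⇒ ∉ W
candidate 4: n = (-2, -2, 1, 1) → π⊥ ≈ (+0.12132, -1.70711); max(|x|,|y|,|x±y|/√2) = 1.70711 > 0.8 ⇒ ∉ W
candidate 5: n = (-1, 1, 1, -1) → π⊥ ≈ (-2.41421, -1.00000); max(|x|,|y|,|x±y|/√2) = 2.41421 > 0.8 ⇒ ∉ W
candidate 6: n = (3, -3, -3, -1) → π⊥ ≈ (+4.41421, +0.17157); max(|x|,|y|,|x±y|/√2) = 4.41421 > 0.8 ⇒ ∉ W
candidate 7: n = (0, -1, 0, -1) → π⊥ ≈ (+0.00000, -1.41421); max(|x|,|y|,|x±y|/√2) = 1.41421 > 0.8 ⇒ ∉ W
candidate 8: n = (1, 0, 1, 1) → π⊥ ≈ (+1.70711, -0.29289); max(|x|,|y|,|x±y|/√2) = 1.70711 > 0.8 ⇒ ∉ W

2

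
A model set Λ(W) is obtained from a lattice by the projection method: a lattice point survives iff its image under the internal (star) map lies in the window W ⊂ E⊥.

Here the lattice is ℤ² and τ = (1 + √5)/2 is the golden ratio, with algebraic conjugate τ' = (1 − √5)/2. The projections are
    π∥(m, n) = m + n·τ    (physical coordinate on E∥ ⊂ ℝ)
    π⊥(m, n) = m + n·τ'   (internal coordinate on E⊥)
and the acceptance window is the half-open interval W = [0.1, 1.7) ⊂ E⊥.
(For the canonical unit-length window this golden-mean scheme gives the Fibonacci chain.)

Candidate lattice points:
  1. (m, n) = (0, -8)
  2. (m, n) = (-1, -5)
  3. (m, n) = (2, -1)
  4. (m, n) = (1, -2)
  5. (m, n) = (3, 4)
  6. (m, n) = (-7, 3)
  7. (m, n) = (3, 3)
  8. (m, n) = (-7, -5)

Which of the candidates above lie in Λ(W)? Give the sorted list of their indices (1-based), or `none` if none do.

τ' = (1−√5)/2 ≈ -0.61803.
candidate 1: (m,n)=(0,-8) → π∥ = 0-8·τ ≈ -12.94427, π⊥ = 0-8·τ' ≈ 4.94427 ∉ [0.1, 1.7) ⇒ out
candidate 2: (m,n)=(-1,-5) → π∥ = -1-5·τ ≈ -9.09017, π⊥ = -1-5·τ' ≈ 2.09017 ∉ [0.1, 1.7) ⇒ out
candidate 3: (m,n)=(2,-1) → π∥ = 2-1·τ ≈ 0.38197, π⊥ = 2-1·τ' ≈ 2.61803 ∉ [0.1, 1.7) ⇒ out
candidate 4: (m,n)=(1,-2) → π∥ = 1-2·τ ≈ -2.23607, π⊥ = 1-2·τ' ≈ 2.23607 ∉ [0.1, 1.7) ⇒ out
candidate 5: (m,n)=(3,4) → π∥ = 3+4·τ ≈ 9.47214, π⊥ = 3+4·τ' ≈ 0.52786 ∈ [0.1, 1.7) ⇒ IN Λ
candidate 6: (m,n)=(-7,3) → π∥ = -7+3·τ ≈ -2.14590, π⊥ = -7+3·τ' ≈ -8.85410 ∉ [0.1, 1.7) ⇒ out
candidate 7: (m,n)=(3,3) → π∥ = 3+3·τ ≈ 7.85410, π⊥ = 3+3·τ' ≈ 1.14590 ∈ [0.1, 1.7) ⇒ IN Λ
candidate 8: (m,n)=(-7,-5) → π∥ = -7-5·τ ≈ -15.09017, π⊥ = -7-5·τ' ≈ -3.90983 ∉ [0.1, 1.7) ⇒ out

5, 7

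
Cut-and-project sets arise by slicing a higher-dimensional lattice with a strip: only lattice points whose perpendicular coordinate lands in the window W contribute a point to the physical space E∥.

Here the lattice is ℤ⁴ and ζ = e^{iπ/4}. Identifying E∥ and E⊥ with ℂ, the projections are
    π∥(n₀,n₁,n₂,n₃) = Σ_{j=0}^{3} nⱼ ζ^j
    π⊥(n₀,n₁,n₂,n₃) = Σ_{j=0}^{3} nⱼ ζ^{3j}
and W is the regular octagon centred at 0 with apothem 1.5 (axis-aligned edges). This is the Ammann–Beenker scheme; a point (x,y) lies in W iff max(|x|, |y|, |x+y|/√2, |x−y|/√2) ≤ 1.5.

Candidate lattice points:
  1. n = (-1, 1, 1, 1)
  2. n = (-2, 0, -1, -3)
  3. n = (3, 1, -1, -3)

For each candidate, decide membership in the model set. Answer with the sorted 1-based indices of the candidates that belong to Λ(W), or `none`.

1, 3

π⊥(n) = n₀ + n₁ζ³ + n₂ζ⁶ + n₃ζ⁹ where ζ = e^{iπ/4}.
#1 (-1, 1, 1, 1): internal (-1.0000, 0.4142); octagon support 1.0000 vs apothem 1.5 → ∈ W
#2 (-2, 0, -1, -3): internal (-4.1213, -1.1213); octagon support 4.1213 vs apothem 1.5 → ∉ W
#3 (3, 1, -1, -3): internal (0.1716, -0.4142); octagon support 0.4142 vs apothem 1.5 → ∈ W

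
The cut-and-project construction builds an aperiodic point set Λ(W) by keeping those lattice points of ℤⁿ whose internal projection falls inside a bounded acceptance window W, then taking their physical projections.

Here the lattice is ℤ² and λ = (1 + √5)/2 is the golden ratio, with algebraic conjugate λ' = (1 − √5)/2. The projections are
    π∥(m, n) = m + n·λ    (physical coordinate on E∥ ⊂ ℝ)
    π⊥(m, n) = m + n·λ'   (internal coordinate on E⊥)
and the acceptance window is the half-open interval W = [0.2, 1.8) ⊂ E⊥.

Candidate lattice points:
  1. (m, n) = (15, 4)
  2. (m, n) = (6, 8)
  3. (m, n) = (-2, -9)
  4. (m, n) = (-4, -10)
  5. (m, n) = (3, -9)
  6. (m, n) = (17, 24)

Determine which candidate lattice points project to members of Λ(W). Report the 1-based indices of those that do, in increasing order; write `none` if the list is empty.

2

Numerically λ ≈ 1.6180 and λ' = −1/λ ≈ -0.6180.
candidate 1: (m,n)=(15,4) → π∥ = 15+4·λ ≈ 21.4721, π⊥ = 15+4·λ' ≈ 12.5279 ∉ [0.2, 1.8) ⇒ out
candidate 2: (m,n)=(6,8) → π∥ = 6+8·λ ≈ 18.9443, π⊥ = 6+8·λ' ≈ 1.0557 ∈ [0.2, 1.8) ⇒ IN Λ
candidate 3: (m,n)=(-2,-9) → π∥ = -2-9·λ ≈ -16.5623, π⊥ = -2-9·λ' ≈ 3.5623 ∉ [0.2, 1.8) ⇒ out
candidate 4: (m,n)=(-4,-10) → π∥ = -4-10·λ ≈ -20.1803, π⊥ = -4-10·λ' ≈ 2.1803 ∉ [0.2, 1.8) ⇒ out
candidate 5: (m,n)=(3,-9) → π∥ = 3-9·λ ≈ -11.5623, π⊥ = 3-9·λ' ≈ 8.5623 ∉ [0.2, 1.8) ⇒ out
candidate 6: (m,n)=(17,24) → π∥ = 17+24·λ ≈ 55.8328, π⊥ = 17+24·λ' ≈ 2.1672 ∉ [0.2, 1.8) ⇒ out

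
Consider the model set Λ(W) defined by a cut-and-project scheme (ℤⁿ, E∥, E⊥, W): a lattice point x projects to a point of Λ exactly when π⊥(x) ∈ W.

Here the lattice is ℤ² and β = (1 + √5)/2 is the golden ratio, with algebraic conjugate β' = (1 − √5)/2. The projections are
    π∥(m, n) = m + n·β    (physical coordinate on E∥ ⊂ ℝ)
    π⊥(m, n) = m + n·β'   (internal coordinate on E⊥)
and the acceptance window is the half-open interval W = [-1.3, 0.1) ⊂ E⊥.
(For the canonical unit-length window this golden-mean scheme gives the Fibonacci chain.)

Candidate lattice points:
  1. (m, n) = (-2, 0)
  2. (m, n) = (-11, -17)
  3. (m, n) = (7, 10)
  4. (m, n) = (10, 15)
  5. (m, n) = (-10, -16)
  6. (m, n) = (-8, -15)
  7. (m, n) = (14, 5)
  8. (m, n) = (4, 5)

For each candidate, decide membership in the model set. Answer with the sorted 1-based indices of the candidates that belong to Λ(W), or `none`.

β' = (1−√5)/2 ≈ -0.6180.
candidate 1: (m,n)=(-2,0) → π∥ = -2+0·β ≈ -2.0000, π⊥ = -2+0·β' ≈ -2.0000 ∉ [-1.3, 0.1) ⇒ out
candidate 2: (m,n)=(-11,-17) → π∥ = -11-17·β ≈ -38.5066, π⊥ = -11-17·β' ≈ -0.4934 ∈ [-1.3, 0.1) ⇒ IN Λ
candidate 3: (m,n)=(7,10) → π∥ = 7+10·β ≈ 23.1803, π⊥ = 7+10·β' ≈ 0.8197 ∉ [-1.3, 0.1) ⇒ out
candidate 4: (m,n)=(10,15) → π∥ = 10+15·β ≈ 34.2705, π⊥ = 10+15·β' ≈ 0.7295 ∉ [-1.3, 0.1) ⇒ out
candidate 5: (m,n)=(-10,-16) → π∥ = -10-16·β ≈ -35.8885, π⊥ = -10-16·β' ≈ -0.1115 ∈ [-1.3, 0.1) ⇒ IN Λ
candidate 6: (m,n)=(-8,-15) → π∥ = -8-15·β ≈ -32.2705, π⊥ = -8-15·β' ≈ 1.2705 ∉ [-1.3, 0.1) ⇒ out
candidate 7: (m,n)=(14,5) → π∥ = 14+5·β ≈ 22.0902, π⊥ = 14+5·β' ≈ 10.9098 ∉ [-1.3, 0.1) ⇒ out
candidate 8: (m,n)=(4,5) → π∥ = 4+5·β ≈ 12.0902, π⊥ = 4+5·β' ≈ 0.9098 ∉ [-1.3, 0.1) ⇒ out

2, 5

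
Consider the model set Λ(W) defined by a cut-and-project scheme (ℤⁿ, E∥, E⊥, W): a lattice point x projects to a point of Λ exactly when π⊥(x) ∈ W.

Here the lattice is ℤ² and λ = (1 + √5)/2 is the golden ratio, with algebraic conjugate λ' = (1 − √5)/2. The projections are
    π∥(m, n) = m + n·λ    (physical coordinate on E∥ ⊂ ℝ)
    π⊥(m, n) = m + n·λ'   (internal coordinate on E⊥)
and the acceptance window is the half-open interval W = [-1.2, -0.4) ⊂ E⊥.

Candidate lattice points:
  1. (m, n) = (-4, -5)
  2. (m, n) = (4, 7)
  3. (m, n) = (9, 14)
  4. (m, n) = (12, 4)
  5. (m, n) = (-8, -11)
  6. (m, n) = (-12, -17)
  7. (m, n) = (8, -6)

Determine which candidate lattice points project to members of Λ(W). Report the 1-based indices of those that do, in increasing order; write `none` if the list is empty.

λ' = (1−√5)/2 ≈ -0.6180.
#1 (-4,-5): internal coord -4 + (-5)·λ' = -0.9098; -0.9098 ∈ [-1.2, -0.4) → IN Λ
#2 (4,7): internal coord 4 + (7)·λ' = -0.3262; -0.3262 ∉ [-1.2, -0.4) → out
#3 (9,14): internal coord 9 + (14)·λ' = +0.3475; +0.3475 ∉ [-1.2, -0.4) → out
#4 (12,4): internal coord 12 + (4)·λ' = +9.5279; +9.5279 ∉ [-1.2, -0.4) → out
#5 (-8,-11): internal coord -8 + (-11)·λ' = -1.2016; -1.2016 ∉ [-1.2, -0.4) → out
#6 (-12,-17): internal coord -12 + (-17)·λ' = -1.4934; -1.4934 ∉ [-1.2, -0.4) → out
#7 (8,-6): internal coord 8 + (-6)·λ' = +11.7082; +11.7082 ∉ [-1.2, -0.4) → out

1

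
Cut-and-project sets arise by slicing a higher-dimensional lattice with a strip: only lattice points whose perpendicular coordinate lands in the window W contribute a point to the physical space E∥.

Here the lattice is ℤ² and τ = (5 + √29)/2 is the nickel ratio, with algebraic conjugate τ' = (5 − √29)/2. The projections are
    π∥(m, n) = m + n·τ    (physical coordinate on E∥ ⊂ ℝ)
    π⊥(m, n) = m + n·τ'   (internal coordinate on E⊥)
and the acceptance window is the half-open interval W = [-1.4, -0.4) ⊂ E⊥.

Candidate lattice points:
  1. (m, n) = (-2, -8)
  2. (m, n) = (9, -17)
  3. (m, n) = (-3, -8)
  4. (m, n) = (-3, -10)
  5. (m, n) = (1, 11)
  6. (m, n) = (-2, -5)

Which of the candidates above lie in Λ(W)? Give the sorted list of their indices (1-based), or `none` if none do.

1, 4, 5, 6

Numerically τ ≈ 5.1926 and τ' = −1/τ ≈ -0.1926.
[1] lift (-2,-8): star map gives -0.4593; window check -1.4 ≤ -0.4593 < -0.4 is true → IN Λ
[2] lift (9,-17): star map gives 12.2739; window check -1.4 ≤ 12.2739 < -0.4 is false → out
[3] lift (-3,-8): star map gives -1.4593; window check -1.4 ≤ -1.4593 < -0.4 is false → out
[4] lift (-3,-10): star map gives -1.0742; window check -1.4 ≤ -1.0742 < -0.4 is true → IN Λ
[5] lift (1,11): star map gives -1.1184; window check -1.4 ≤ -1.1184 < -0.4 is true → IN Λ
[6] lift (-2,-5): star map gives -1.0371; window check -1.4 ≤ -1.0371 < -0.4 is true → IN Λ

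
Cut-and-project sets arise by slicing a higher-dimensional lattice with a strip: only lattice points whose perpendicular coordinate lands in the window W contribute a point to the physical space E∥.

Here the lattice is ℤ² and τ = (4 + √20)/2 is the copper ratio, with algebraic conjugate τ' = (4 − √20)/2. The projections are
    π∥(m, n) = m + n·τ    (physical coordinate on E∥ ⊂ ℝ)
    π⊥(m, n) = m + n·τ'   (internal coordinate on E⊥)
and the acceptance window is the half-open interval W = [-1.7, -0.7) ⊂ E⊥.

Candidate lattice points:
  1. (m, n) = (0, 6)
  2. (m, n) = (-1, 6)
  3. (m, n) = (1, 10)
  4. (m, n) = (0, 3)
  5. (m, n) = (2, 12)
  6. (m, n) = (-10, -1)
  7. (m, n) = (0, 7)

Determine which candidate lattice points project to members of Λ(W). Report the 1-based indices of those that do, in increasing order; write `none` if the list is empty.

1, 3, 4, 5, 7

τ' = (4−√20)/2 ≈ -0.23607.
#1 (0,6): internal coord 0 + (6)·τ' = -1.41641; -1.41641 ∈ [-1.7, -0.7) → IN Λ
#2 (-1,6): internal coord -1 + (6)·τ' = -2.41641; -2.41641 ∉ [-1.7, -0.7) → out
#3 (1,10): internal coord 1 + (10)·τ' = -1.36068; -1.36068 ∈ [-1.7, -0.7) → IN Λ
#4 (0,3): internal coord 0 + (3)·τ' = -0.70820; -0.70820 ∈ [-1.7, -0.7) → IN Λ
#5 (2,12): internal coord 2 + (12)·τ' = -0.83282; -0.83282 ∈ [-1.7, -0.7) → IN Λ
#6 (-10,-1): internal coord -10 + (-1)·τ' = -9.76393; -9.76393 ∉ [-1.7, -0.7) → out
#7 (0,7): internal coord 0 + (7)·τ' = -1.65248; -1.65248 ∈ [-1.7, -0.7) → IN Λ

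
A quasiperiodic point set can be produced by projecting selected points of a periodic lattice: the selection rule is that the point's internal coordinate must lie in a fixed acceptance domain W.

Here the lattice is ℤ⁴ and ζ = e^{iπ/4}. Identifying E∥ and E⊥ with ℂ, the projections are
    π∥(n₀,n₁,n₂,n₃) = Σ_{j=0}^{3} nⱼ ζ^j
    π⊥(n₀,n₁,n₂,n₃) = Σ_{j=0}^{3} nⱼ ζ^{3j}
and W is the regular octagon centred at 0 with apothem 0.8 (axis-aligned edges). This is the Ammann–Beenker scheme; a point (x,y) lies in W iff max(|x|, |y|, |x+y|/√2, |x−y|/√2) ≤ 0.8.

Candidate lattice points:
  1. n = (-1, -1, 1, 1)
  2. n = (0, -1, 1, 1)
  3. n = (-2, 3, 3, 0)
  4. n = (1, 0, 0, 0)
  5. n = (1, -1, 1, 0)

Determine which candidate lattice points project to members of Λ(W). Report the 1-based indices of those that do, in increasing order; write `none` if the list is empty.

none

With ζ = e^{iπ/4} the internal vectors are ζ^0,ζ^3,ζ^6,ζ^9.
candidate 1: n = (-1, -1, 1, 1) → π⊥ ≈ (+0.41421, -1.00000); max(|x|,|y|,|x±y|/√2) = 1.00000 > 0.8 ⇒ ∉ W
candidate 2: n = (0, -1, 1, 1) → π⊥ ≈ (+1.41421, -1.00000); max(|x|,|y|,|x±y|/√2) = 1.70711 > 0.8 ⇒ ∉ W
candidate 3: n = (-2, 3, 3, 0) → π⊥ ≈ (-4.12132, -0.87868); max(|x|,|y|,|x±y|/√2) = 4.12132 > 0.8 ⇒ ∉ W
candidate 4: n = (1, 0, 0, 0) → π⊥ ≈ (+1.00000, +0.00000); max(|x|,|y|,|x±y|/√2) = 1.00000 > 0.8 ⇒ ∉ W
candidate 5: n = (1, -1, 1, 0) → π⊥ ≈ (+1.70711, -1.70711); max(|x|,|y|,|x±y|/√2) = 2.41421 > 0.8 ⇒ ∉ W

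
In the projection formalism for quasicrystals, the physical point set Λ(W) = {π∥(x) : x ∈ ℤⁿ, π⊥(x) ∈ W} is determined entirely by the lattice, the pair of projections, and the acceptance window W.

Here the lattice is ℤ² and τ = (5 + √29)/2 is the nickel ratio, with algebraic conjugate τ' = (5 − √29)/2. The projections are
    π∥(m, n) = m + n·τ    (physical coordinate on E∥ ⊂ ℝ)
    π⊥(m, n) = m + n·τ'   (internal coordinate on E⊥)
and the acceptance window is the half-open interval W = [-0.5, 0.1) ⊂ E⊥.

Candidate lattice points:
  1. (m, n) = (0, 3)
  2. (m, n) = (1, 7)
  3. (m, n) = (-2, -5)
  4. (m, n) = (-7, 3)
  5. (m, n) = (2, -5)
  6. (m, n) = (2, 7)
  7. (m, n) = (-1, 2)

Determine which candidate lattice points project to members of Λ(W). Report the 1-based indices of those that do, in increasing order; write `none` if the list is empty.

2

Compute τ' = (5−√29)/2 = -0.1926, so π⊥(m,n) = m -0.1926·n.
[1] lift (0,3): star map gives -0.5777; window check -0.5 ≤ -0.5777 < 0.1 is false → out
[2] lift (1,7): star map gives -0.3481; window check -0.5 ≤ -0.3481 < 0.1 is true → IN Λ
[3] lift (-2,-5): star map gives -1.0371; window check -0.5 ≤ -1.0371 < 0.1 is false → out
[4] lift (-7,3): star map gives -7.5777; window check -0.5 ≤ -7.5777 < 0.1 is false → out
[5] lift (2,-5): star map gives 2.9629; window check -0.5 ≤ 2.9629 < 0.1 is false → out
[6] lift (2,7): star map gives 0.6519; window check -0.5 ≤ 0.6519 < 0.1 is false → out
[7] lift (-1,2): star map gives -1.3852; window check -0.5 ≤ -1.3852 < 0.1 is false → out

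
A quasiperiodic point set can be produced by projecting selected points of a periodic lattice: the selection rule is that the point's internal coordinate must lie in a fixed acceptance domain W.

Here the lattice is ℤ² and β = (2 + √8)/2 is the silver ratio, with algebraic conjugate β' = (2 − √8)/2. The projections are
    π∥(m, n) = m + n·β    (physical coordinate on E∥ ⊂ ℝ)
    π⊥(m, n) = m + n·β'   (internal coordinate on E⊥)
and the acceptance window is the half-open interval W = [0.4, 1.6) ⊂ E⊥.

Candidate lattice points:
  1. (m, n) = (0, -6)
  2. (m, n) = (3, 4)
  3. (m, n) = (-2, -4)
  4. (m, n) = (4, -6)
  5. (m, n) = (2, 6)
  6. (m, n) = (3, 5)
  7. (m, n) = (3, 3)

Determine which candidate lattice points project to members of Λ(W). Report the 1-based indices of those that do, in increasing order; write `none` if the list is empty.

Numerically β ≈ 2.4142 and β' = −1/β ≈ -0.4142.
candidate 1: (m,n)=(0,-6) → π∥ = 0-6·β ≈ -14.4853, π⊥ = 0-6·β' ≈ 2.4853 ∉ [0.4, 1.6) ⇒ out
candidate 2: (m,n)=(3,4) → π∥ = 3+4·β ≈ 12.6569, π⊥ = 3+4·β' ≈ 1.3431 ∈ [0.4, 1.6) ⇒ IN Λ
candidate 3: (m,n)=(-2,-4) → π∥ = -2-4·β ≈ -11.6569, π⊥ = -2-4·β' ≈ -0.3431 ∉ [0.4, 1.6) ⇒ out
candidate 4: (m,n)=(4,-6) → π∥ = 4-6·β ≈ -10.4853, π⊥ = 4-6·β' ≈ 6.4853 ∉ [0.4, 1.6) ⇒ out
candidate 5: (m,n)=(2,6) → π∥ = 2+6·β ≈ 16.4853, π⊥ = 2+6·β' ≈ -0.4853 ∉ [0.4, 1.6) ⇒ out
candidate 6: (m,n)=(3,5) → π∥ = 3+5·β ≈ 15.0711, π⊥ = 3+5·β' ≈ 0.9289 ∈ [0.4, 1.6) ⇒ IN Λ
candidate 7: (m,n)=(3,3) → π∥ = 3+3·β ≈ 10.2426, π⊥ = 3+3·β' ≈ 1.7574 ∉ [0.4, 1.6) ⇒ out

2, 6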